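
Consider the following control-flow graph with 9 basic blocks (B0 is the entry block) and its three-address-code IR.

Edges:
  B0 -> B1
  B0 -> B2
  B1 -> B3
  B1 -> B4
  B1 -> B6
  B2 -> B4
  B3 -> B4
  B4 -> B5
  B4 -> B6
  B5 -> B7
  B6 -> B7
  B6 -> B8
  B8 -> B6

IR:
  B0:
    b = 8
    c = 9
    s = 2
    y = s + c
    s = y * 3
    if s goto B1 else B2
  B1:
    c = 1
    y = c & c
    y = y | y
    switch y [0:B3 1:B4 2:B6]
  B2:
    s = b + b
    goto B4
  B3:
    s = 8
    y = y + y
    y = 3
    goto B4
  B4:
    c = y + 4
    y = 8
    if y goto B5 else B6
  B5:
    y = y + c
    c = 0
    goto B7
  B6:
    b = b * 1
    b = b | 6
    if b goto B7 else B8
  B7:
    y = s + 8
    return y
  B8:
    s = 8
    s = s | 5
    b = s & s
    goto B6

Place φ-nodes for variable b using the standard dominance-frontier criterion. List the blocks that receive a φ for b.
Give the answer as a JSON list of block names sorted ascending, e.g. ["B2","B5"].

Answer: ["B6", "B7"]

Analysis:
idom tree: B1←B0 B2←B0 B3←B1 B4←B0 B5←B4 B6←B0 B7←B0 B8←B6
Dom at joins:
  B4: preds {B1,B2,B3}: {B0,B1} ∩ {B0,B2} ∩ {B0,B1,B3} = {B0}; idom=B0
  B6: preds {B1,B4,B8}: {B0,B1} ∩ {B0,B4} ∩ {B0,B6,B8} = {B0}; idom=B0
  B7: preds {B5,B6}: {B0,B4,B5} ∩ {B0,B6} = {B0}; idom=B0

Frontier:
  B4←B1: walk B1 to B0
  B4←B2: walk B2 to B0
  B4←B3: walk B3→B1 to B0
  B6←B1: walk B1 to B0
  B6←B4: walk B4 to B0
  B6←B8: walk B8→B6 to B0
  B7←B5: walk B5→B4 to B0
  B7←B6: walk B6 to B0
  B0: DF=∅
  B1: DF={B4,B6}
  B2: DF={B4}
  B3: DF={B4}
  B4: DF={B6,B7}
  B5: DF={B7}
  B6: DF={B6,B7}
  B7: DF=∅
  B8: DF={B6}

φ for b: defs {B0,B6,B8}
  DF⁺ = {B6,B7}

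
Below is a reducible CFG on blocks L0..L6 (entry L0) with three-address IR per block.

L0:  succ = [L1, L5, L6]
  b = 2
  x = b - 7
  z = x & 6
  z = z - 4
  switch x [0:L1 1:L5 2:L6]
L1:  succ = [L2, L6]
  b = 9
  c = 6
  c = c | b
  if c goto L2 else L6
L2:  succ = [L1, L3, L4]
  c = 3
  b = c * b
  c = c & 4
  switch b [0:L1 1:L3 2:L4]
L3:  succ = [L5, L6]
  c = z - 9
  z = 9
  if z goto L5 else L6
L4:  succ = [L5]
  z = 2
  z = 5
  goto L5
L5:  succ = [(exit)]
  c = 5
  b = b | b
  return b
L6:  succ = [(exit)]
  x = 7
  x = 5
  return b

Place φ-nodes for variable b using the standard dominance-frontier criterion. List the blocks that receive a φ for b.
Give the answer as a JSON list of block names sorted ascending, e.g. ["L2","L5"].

idom tree: L1←L0 L2←L1 L3←L2 L4←L2 L5←L0 L6←L0
Dom∩ at merges:
  L1: preds {L0,L2}: {L0} ∩ {L0,L1,L2} = {L0}; idom=L0
  L5: preds {L0,L3,L4}: {L0} ∩ {L0,L1,L2,L3} ∩ {L0,L1,L2,L4} = {L0}; idom=L0
  L6: preds {L0,L1,L3}: {L0} ∩ {L0,L1} ∩ {L0,L1,L2,L3} = {L0}; idom=L0

Frontier:
  join L1 pred L0: · stop@L0
  join L1 pred L2: L2→L1 stop@L0
  join L5 pred L0: · stop@L0
  join L5 pred L3: L3→L2→L1 stop@L0
  join L5 pred L4: L4→L2→L1 stop@L0
  join L6 pred L0: · stop@L0
  join L6 pred L1: L1 stop@L0
  join L6 pred L3: L3→L2→L1 stop@L0
  DF(L0)=∅
  DF(L1)={L1,L5,L6}
  DF(L2)={L1,L5,L6}
  DF(L3)={L5,L6}
  DF(L4)={L5}
  DF(L5)=∅
  DF(L6)=∅

φ for b: defs {L0,L1,L2,L5}
  DF⁺ = {L1,L5,L6}

Answer: ["L1", "L5", "L6"]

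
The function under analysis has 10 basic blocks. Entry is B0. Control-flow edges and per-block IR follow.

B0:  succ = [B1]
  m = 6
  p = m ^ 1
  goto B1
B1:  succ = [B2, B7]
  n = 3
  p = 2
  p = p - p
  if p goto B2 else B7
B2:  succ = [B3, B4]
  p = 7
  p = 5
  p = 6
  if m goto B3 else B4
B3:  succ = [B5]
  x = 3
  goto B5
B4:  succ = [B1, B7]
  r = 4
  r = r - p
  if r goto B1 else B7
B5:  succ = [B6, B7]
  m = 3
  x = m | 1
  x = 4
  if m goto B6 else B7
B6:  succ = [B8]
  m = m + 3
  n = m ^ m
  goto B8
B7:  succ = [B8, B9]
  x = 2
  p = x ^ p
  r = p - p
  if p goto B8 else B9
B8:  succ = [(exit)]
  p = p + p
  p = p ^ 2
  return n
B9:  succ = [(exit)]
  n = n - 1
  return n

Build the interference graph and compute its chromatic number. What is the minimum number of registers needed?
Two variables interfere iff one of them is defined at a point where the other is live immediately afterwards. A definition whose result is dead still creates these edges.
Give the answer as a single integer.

def/use:
  B0: def={m,p} ue=∅
  B1: def={n,p} ue=∅
  B2: def={p} ue={m}
  B3: def={x} ue=∅
  B4: def={r} ue={p}
  B5: def={m,x} ue=∅
  B6: def={m,n} ue={m}
  B7: def={p,r,x} ue={p}
  B8: def={p} ue={n,p}
  B9: def={n} ue={n}

Liveness:
  live B0: ∅→{m}
  live B1: {m}→{m,n,p}
  live B2: {m,n}→{m,n,p}
  live B3: {n,p}→{n,p}
  live B4: {m,n,p}→{m,n,p}
  live B5: {n,p}→{m,n,p}
  live B6: {m,p}→{n,p}
  live B7: {n,p}→{n,p}
  live B8: {n,p}→∅
  live B9: {n}→∅

Interference:
  m — {n,p,r,x}
  n — {m,p,r,x}
  p — {m,n,r,x}
  r — {m,n,p}
  x — {m,n,p}

Registers:
  clique {m,n,p,r} ⇒ need ≥ 4
  assign m→c0 n→c1 p→c2 r→c3 x→c3 — no edge inside a register ⇒ χ ≤ 4
  χ = 4

Answer: 4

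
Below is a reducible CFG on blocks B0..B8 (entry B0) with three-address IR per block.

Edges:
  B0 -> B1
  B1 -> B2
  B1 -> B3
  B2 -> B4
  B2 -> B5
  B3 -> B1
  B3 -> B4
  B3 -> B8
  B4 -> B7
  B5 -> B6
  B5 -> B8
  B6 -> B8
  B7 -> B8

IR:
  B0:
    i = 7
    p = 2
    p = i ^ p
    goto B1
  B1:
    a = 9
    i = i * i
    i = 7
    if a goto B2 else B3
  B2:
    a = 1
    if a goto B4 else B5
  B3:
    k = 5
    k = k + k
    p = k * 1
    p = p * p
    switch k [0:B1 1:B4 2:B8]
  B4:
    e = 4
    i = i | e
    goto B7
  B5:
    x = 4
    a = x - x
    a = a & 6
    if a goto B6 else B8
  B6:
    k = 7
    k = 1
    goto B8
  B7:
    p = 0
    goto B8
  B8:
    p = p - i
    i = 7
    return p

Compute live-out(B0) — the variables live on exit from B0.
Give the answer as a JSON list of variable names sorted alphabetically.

Block summaries:
  B0 def {i,p} use ∅
  B1 def {a,i} use {i}
  B2 def {a} use ∅
  B3 def {k,p} use ∅
  B4 def {e,i} use {i}
  B5 def {a,x} use ∅
  B6 def {k} use ∅
  B7 def {p} use ∅
  B8 def {i,p} use {i,p}

Liveness:
  B0 li=∅ lo={i,p}
  B1 li={i,p} lo={i,p}
  B2 li={i,p} lo={i,p}
  B3 li={i} lo={i,p}
  B4 li={i} lo={i}
  B5 li={i,p} lo={i,p}
  B6 li={i,p} lo={i,p}
  B7 li={i} lo={i,p}
  B8 li={i,p} lo=∅

live-out(B0) = ["i", "p"]

Answer: ["i", "p"]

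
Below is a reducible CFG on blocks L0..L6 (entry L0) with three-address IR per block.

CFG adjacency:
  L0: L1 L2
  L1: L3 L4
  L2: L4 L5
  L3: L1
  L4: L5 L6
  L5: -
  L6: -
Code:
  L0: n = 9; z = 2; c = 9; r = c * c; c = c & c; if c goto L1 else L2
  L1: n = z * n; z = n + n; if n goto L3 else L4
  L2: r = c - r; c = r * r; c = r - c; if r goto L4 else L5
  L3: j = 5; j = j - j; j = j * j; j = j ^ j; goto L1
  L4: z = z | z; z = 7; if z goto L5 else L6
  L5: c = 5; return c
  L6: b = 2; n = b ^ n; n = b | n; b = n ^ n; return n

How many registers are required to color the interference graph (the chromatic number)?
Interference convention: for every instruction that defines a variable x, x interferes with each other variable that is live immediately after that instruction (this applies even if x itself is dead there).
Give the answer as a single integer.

Answer: 4

Analysis:
Block summaries:
  L0 def {c,n,r,z} use ∅
  L1 def {n,z} use {n,z}
  L2 def {c,r} use {c,r}
  L3 def {j} use ∅
  L4 def {z} use {z}
  L5 def {c} use ∅
  L6 def {b,n} use {n}

Backward fixpoint:
  L0 li=∅ lo={c,n,r,z}
  L1 li={n,z} lo={n,z}
  L2 li={c,n,r,z} lo={n,z}
  L3 li={n,z} lo={n,z}
  L4 li={n,z} lo={n}
  L5 li=∅ lo=∅
  L6 li={n} lo=∅

Conflict graph:
  b↔{n}
  c↔{n,r,z}
  j↔{n,z}
  n↔{b,c,j,r,z}
  r↔{c,n,z}
  z↔{c,j,n,r}

Registers:
  clique {c,n,r,z} ⇒ need ≥ 4
  assign b→r1 c→r2 j→r2 n→r0 r→r3 z→r1 — no edge inside a register ⇒ χ ≤ 4
  χ = 4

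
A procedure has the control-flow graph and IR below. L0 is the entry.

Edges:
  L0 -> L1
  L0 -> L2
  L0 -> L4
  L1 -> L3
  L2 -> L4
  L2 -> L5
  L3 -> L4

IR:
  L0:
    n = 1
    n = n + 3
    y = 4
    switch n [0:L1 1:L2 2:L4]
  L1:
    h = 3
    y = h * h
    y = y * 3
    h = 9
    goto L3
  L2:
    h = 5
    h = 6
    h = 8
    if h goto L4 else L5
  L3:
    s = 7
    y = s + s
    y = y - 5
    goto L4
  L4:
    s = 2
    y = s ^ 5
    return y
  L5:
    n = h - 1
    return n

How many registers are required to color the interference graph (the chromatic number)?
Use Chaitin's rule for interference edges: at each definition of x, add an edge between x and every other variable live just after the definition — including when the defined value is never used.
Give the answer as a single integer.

Answer: 2

Analysis:
Per-block:
  L0: {n,y} / ∅
  L1: {h,y} / ∅
  L2: {h} / ∅
  L3: {s,y} / ∅
  L4: {s,y} / ∅
  L5: {n} / {h}

Backward fixpoint:
  L0 li=∅ lo=∅
  L1 li=∅ lo=∅
  L2 li=∅ lo={h}
  L3 li=∅ lo=∅
  L4 li=∅ lo=∅
  L5 li={h} lo=∅

Conflict graph:
  h — ∅
  n — {y}
  s — ∅
  y — {n}

Colouring:
  {n,y} pairwise interfere (2-clique) ⇒ χ ≥ 2
  assign h→c0 n→c0 s→c0 y→c1 — no edge inside a register ⇒ χ ≤ 2
  χ = 2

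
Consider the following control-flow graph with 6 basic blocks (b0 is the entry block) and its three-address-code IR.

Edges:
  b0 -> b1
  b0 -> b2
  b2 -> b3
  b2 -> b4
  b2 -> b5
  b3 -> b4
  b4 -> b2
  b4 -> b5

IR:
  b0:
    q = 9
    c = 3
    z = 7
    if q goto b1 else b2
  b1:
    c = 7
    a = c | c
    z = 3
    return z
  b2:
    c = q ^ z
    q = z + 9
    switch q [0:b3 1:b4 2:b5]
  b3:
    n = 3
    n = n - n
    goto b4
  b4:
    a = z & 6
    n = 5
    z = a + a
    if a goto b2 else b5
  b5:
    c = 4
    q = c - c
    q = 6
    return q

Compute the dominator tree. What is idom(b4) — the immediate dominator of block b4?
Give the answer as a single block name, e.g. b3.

idom tree: b1←b0 b2←b0 b3←b2 b4←b2 b5←b2
Join-block Dom:
  b2: preds {b0,b4}: {b0} ∩ {b0,b2,b4} = {b0}; idom=b0
  b4: preds {b2,b3}: {b0,b2} ∩ {b0,b2,b3} = {b0,b2}; idom=b2
  b5: preds {b2,b4}: {b0,b2} ∩ {b0,b2,b4} = {b0,b2}; idom=b2

idom(b4) = b2

Answer: b2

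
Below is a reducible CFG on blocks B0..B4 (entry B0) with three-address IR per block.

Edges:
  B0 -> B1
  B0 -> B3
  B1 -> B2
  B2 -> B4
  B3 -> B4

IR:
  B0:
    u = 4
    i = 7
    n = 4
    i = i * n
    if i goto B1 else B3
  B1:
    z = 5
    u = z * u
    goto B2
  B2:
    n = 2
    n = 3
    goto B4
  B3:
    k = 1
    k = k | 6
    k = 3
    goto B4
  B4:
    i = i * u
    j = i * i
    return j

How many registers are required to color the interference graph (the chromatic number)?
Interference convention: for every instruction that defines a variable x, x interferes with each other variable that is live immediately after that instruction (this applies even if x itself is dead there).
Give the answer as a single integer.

Answer: 3

Analysis:
Block summaries:
  B0: {i,n,u} / ∅
  B1: {u,z} / {u}
  B2: {n} / ∅
  B3: {k} / ∅
  B4: {i,j} / {i,u}

Backward fixpoint:
  live B0: ∅→{i,u}
  live B1: {i,u}→{i,u}
  live B2: {i,u}→{i,u}
  live B3: {i,u}→{i,u}
  live B4: {i,u}→∅

Conflict graph:
  i — {k,n,u,z}
  j — ∅
  k — {i,u}
  n — {i,u}
  u — {i,k,n,z}
  z — {i,u}

Chromatic number:
  clique {i,k,u} ⇒ need ≥ 3
  assign i→c0 j→c0 k→c2 n→c2 u→c1 z→c2 — no edge inside a register ⇒ χ ≤ 3
  χ = 3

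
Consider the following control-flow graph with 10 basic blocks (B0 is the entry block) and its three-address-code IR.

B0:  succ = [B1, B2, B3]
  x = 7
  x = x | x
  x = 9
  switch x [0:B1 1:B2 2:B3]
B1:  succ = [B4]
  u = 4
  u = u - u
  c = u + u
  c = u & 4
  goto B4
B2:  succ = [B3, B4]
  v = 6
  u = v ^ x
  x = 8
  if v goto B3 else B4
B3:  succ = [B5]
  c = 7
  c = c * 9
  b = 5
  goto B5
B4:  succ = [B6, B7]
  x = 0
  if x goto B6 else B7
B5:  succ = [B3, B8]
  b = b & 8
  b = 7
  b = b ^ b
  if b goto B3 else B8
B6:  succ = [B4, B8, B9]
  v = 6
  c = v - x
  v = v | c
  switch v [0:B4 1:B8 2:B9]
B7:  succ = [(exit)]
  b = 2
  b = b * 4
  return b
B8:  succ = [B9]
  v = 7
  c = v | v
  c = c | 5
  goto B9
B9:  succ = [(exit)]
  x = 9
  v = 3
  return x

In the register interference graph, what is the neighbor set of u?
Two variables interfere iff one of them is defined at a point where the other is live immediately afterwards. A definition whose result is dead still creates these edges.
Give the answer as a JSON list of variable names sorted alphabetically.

Per-block:
  B0 def {x} use ∅
  B1 def {c,u} use ∅
  B2 def {u,v,x} use {x}
  B3 def {b,c} use ∅
  B4 def {x} use ∅
  B5 def {b} use {b}
  B6 def {c,v} use {x}
  B7 def {b} use ∅
  B8 def {c,v} use ∅
  B9 def {v,x} use ∅

Live sets:
  live B0: ∅→{x}
  live B1: ∅→∅
  live B2: {x}→∅
  live B3: ∅→{b}
  live B4: ∅→{x}
  live B5: {b}→∅
  live B6: {x}→∅
  live B7: ∅→∅
  live B8: ∅→∅
  live B9: ∅→∅

Interfere edges:
  b: ∅
  c: {u,v}
  u: {c,v}
  v: {c,u,x}
  x: {v}

N(u) = ["c", "v"]

Answer: ["c", "v"]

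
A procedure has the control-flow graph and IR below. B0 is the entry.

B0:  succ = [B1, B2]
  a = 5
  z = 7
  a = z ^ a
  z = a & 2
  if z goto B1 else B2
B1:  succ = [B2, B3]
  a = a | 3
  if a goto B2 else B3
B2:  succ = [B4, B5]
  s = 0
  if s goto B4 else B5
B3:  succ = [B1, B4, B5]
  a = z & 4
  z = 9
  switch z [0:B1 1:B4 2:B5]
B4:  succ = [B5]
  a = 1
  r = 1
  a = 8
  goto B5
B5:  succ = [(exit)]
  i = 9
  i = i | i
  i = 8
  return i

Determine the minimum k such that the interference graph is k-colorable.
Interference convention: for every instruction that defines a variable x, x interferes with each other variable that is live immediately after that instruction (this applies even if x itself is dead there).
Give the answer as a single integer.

Answer: 2

Working:
Block summaries:
  B0: def={a,z} ue=∅
  B1: def={a} ue={a}
  B2: def={s} ue=∅
  B3: def={a,z} ue={z}
  B4: def={a,r} ue=∅
  B5: def={i} ue=∅

Liveness:
  B0 li=∅ lo={a,z}
  B1 li={a,z} lo={z}
  B2 li=∅ lo=∅
  B3 li={z} lo={a,z}
  B4 li=∅ lo=∅
  B5 li=∅ lo=∅

Interfere edges:
  a: {z}
  i: ∅
  r: ∅
  s: ∅
  z: {a}

Colouring:
  clique {a,z} ⇒ need ≥ 2
  assign a→c0 i→c0 r→c0 s→c0 z→c1 — no edge inside a register ⇒ χ ≤ 2
  χ = 2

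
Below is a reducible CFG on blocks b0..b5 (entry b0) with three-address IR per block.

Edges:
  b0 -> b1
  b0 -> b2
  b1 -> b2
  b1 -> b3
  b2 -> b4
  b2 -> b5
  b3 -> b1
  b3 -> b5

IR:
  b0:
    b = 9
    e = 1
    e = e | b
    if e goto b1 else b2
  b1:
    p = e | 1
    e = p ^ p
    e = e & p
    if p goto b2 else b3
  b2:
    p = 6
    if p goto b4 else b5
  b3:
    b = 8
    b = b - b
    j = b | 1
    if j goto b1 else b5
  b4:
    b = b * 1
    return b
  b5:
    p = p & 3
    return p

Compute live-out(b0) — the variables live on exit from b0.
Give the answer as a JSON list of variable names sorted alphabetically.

Block summaries:
  b0 def {b,e} use ∅
  b1 def {e,p} use {e}
  b2 def {p} use ∅
  b3 def {b,j} use ∅
  b4 def {b} use {b}
  b5 def {p} use {p}

Backward fixpoint:
  b0: in=∅ out={b,e}
  b1: in={b,e} out={b,e,p}
  b2: in={b} out={b,p}
  b3: in={e,p} out={b,e,p}
  b4: in={b} out=∅
  b5: in={p} out=∅

live-out(b0) = ["b", "e"]

Answer: ["b", "e"]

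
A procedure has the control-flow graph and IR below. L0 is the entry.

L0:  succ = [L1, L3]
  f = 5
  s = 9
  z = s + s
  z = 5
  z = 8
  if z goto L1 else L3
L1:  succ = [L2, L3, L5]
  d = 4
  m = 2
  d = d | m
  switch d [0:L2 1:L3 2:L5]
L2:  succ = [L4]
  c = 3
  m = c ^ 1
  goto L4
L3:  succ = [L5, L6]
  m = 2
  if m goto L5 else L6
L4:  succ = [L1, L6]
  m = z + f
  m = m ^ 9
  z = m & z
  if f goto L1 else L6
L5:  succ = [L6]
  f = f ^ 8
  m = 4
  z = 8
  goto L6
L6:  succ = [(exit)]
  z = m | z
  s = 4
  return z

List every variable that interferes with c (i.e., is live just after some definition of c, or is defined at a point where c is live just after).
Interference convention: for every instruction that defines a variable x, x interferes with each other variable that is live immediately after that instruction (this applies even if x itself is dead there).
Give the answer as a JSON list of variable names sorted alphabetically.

Answer: ["f", "z"]

Working:
Block summaries:
  L0 def {f,s,z} use ∅
  L1 def {d,m} use ∅
  L2 def {c,m} use ∅
  L3 def {m} use ∅
  L4 def {m,z} use {f,z}
  L5 def {f,m,z} use {f}
  L6 def {s,z} use {m,z}

Liveness:
  live L0: ∅→{f,z}
  live L1: {f,z}→{f,z}
  live L2: {f,z}→{f,z}
  live L3: {f,z}→{f,m,z}
  live L4: {f,z}→{f,m,z}
  live L5: {f}→{m,z}
  live L6: {m,z}→∅

Interfere edges:
  c: {f,z}
  d: {f,m,z}
  f: {c,d,m,s,z}
  m: {d,f,z}
  s: {f,z}
  z: {c,d,f,m,s}

N(c) = ["f", "z"]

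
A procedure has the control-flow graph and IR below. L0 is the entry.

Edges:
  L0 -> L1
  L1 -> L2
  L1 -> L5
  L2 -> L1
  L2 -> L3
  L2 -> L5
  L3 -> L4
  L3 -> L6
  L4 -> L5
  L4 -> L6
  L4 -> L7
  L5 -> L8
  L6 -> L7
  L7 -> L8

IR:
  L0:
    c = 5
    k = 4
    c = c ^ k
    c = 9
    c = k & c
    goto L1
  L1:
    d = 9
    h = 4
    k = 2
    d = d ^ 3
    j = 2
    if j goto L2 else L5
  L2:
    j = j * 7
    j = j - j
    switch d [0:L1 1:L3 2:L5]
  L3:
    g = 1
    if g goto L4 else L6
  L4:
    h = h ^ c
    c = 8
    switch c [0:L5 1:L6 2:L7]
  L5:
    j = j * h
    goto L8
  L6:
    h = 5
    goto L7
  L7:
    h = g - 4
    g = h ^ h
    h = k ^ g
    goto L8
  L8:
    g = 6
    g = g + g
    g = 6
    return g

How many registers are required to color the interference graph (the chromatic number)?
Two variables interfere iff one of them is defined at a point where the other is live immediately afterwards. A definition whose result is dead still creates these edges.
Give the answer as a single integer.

Answer: 5

Working:
Block summaries:
  L0: def={c,k} ue=∅
  L1: def={d,h,j,k} ue=∅
  L2: def={j} ue={d,j}
  L3: def={g} ue=∅
  L4: def={c,h} ue={c,h}
  L5: def={j} ue={h,j}
  L6: def={h} ue=∅
  L7: def={g,h} ue={g,k}
  L8: def={g} ue=∅

Live sets:
  L0: in=∅ out={c}
  L1: in={c} out={c,d,h,j,k}
  L2: in={c,d,h,j,k} out={c,h,j,k}
  L3: in={c,h,j,k} out={c,g,h,j,k}
  L4: in={c,g,h,j,k} out={g,h,j,k}
  L5: in={h,j} out=∅
  L6: in={g,k} out={g,k}
  L7: in={g,k} out=∅
  L8: in=∅ out=∅

Interference:
  c: {d,g,h,j,k}
  d: {c,h,j,k}
  g: {c,h,j,k}
  h: {c,d,g,j,k}
  j: {c,d,g,h,k}
  k: {c,d,g,h,j}

Chromatic number:
  clique {c,d,h,j,k} ⇒ need ≥ 5
  5-colouring: r0={c}  r1={h}  r2={j}  r3={k}  r4={d,g}
  χ = 5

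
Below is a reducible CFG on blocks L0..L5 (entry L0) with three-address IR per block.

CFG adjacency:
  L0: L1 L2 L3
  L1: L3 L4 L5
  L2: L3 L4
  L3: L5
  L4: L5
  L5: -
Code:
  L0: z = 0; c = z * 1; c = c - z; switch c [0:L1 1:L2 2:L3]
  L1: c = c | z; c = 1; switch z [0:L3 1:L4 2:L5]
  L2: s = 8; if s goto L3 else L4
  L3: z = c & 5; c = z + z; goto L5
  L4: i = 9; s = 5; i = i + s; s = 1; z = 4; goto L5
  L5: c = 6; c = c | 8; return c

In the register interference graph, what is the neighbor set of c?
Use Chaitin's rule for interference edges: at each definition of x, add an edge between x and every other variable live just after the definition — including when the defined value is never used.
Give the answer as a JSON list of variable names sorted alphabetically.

Per-block:
  L0: {c,z} / ∅
  L1: {c} / {c,z}
  L2: {s} / ∅
  L3: {c,z} / {c}
  L4: {i,s,z} / ∅
  L5: {c} / ∅

Live sets:
  L0: in=∅ out={c,z}
  L1: in={c,z} out={c}
  L2: in={c} out={c}
  L3: in={c} out=∅
  L4: in=∅ out=∅
  L5: in=∅ out=∅

Interference:
  c: {s,z}
  i: {s}
  s: {c,i}
  z: {c}

N(c) = ["s", "z"]

Answer: ["s", "z"]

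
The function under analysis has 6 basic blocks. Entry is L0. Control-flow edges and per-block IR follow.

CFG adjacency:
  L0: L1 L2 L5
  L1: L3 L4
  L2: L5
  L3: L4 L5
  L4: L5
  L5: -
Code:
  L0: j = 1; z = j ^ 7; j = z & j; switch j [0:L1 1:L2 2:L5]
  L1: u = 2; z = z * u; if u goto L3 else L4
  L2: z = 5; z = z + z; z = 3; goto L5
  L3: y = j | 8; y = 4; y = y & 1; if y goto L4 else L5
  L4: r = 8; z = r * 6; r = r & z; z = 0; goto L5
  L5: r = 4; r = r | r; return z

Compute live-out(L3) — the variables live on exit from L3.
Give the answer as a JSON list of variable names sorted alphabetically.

Answer: ["z"]

Analysis:
def/use:
  L0 def {j,z} use ∅
  L1 def {u,z} use {z}
  L2 def {z} use ∅
  L3 def {y} use {j}
  L4 def {r,z} use ∅
  L5 def {r} use {z}

Live sets:
  live L0: ∅→{j,z}
  live L1: {j,z}→{j,z}
  live L2: ∅→{z}
  live L3: {j,z}→{z}
  live L4: ∅→{z}
  live L5: {z}→∅

live-out(L3) = ["z"]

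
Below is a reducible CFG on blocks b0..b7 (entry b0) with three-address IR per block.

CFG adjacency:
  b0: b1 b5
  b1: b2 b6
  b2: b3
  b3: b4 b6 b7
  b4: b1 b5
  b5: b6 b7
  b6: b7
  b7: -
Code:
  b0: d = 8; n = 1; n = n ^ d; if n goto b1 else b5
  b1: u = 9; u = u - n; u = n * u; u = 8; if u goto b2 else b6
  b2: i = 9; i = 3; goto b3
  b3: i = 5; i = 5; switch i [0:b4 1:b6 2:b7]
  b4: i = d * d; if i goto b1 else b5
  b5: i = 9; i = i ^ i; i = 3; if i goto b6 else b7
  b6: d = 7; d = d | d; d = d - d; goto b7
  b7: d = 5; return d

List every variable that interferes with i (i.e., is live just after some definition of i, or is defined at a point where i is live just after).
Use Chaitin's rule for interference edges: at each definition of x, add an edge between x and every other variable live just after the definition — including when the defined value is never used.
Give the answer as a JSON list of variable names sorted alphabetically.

def/use:
  b0 def {d,n} use ∅
  b1 def {u} use {n}
  b2 def {i} use ∅
  b3 def {i} use ∅
  b4 def {i} use {d}
  b5 def {i} use ∅
  b6 def {d} use ∅
  b7 def {d} use ∅

Backward fixpoint:
  b0: in=∅ out={d,n}
  b1: in={d,n} out={d,n}
  b2: in={d,n} out={d,n}
  b3: in={d,n} out={d,n}
  b4: in={d,n} out={d,n}
  b5: in=∅ out=∅
  b6: in=∅ out=∅
  b7: in=∅ out=∅

Interfere edges:
  d↔{i,n,u}
  i↔{d,n}
  n↔{d,i,u}
  u↔{d,n}

N(i) = ["d", "n"]

Answer: ["d", "n"]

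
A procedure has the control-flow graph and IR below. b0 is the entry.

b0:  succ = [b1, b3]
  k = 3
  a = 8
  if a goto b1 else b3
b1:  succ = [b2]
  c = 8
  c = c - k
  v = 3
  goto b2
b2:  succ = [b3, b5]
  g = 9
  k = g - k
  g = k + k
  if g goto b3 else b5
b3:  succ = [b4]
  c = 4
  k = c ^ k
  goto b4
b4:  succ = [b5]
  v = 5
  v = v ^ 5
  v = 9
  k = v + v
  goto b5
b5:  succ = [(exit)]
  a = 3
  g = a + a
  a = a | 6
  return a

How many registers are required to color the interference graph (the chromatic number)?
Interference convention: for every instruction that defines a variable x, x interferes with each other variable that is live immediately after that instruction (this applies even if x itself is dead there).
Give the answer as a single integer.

Answer: 3

Working:
Block summaries:
  b0: {a,k} / ∅
  b1: {c,v} / {k}
  b2: {g,k} / {k}
  b3: {c,k} / {k}
  b4: {k,v} / ∅
  b5: {a,g} / ∅

Liveness:
  b0: in=∅ out={k}
  b1: in={k} out={k}
  b2: in={k} out={k}
  b3: in={k} out=∅
  b4: in=∅ out=∅
  b5: in=∅ out=∅

Conflict graph:
  a — {g,k}
  c — {k}
  g — {a,k}
  k — {a,c,g,v}
  v — {k}

Registers:
  clique {a,g,k} ⇒ need ≥ 3
  assign a→c1 c→c1 g→c2 k→c0 v→c1 — no edge inside a register ⇒ χ ≤ 3
  χ = 3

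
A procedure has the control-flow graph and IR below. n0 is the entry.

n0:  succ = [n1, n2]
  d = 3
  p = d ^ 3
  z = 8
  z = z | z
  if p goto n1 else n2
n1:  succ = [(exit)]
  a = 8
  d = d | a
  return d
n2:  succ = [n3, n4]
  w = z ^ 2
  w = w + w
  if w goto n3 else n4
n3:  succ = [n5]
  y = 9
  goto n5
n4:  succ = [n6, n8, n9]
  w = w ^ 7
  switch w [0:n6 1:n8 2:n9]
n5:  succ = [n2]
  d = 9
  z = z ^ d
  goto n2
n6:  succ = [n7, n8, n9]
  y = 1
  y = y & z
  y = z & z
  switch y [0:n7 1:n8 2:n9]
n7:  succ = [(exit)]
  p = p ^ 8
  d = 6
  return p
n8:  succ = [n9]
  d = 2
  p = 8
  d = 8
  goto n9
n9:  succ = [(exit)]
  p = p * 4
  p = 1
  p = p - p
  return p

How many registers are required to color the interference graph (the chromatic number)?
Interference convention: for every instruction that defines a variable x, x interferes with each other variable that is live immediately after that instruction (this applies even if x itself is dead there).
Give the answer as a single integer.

Per-block:
  n0: def={d,p,z} ue=∅
  n1: def={a,d} ue={d}
  n2: def={w} ue={z}
  n3: def={y} ue=∅
  n4: def={w} ue={w}
  n5: def={d,z} ue={z}
  n6: def={y} ue={z}
  n7: def={d,p} ue={p}
  n8: def={d,p} ue=∅
  n9: def={p} ue={p}

Live sets:
  live n0: ∅→{d,p,z}
  live n1: {d}→∅
  live n2: {p,z}→{p,w,z}
  live n3: {p,z}→{p,z}
  live n4: {p,w,z}→{p,z}
  live n5: {p,z}→{p,z}
  live n6: {p,z}→{p}
  live n7: {p}→∅
  live n8: ∅→{p}
  live n9: {p}→∅

Conflict graph:
  a: {d}
  d: {a,p,z}
  p: {d,w,y,z}
  w: {p,z}
  y: {p,z}
  z: {d,p,w,y}

Colouring:
  clique {d,p,z} ⇒ need ≥ 3
  3-colouring: r0={a,p}  r1={z}  r2={d,w,y}
  χ = 3

Answer: 3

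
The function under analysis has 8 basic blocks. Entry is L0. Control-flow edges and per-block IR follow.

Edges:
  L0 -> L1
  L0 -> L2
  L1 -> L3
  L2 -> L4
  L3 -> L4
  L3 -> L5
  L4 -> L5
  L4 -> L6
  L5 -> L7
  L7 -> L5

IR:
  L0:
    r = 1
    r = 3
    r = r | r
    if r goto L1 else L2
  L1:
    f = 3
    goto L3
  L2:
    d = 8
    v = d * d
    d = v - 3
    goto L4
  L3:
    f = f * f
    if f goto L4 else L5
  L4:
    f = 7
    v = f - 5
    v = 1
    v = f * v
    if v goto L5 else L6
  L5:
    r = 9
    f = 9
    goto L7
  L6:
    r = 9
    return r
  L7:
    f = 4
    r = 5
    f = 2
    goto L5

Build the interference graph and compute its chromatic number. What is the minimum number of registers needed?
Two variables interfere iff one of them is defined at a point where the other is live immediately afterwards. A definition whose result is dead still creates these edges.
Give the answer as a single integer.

Per-block:
  L0: {r} / ∅
  L1: {f} / ∅
  L2: {d,v} / ∅
  L3: {f} / {f}
  L4: {f,v} / ∅
  L5: {f,r} / ∅
  L6: {r} / ∅
  L7: {f,r} / ∅

Liveness:
  live L0: ∅→∅
  live L1: ∅→{f}
  live L2: ∅→∅
  live L3: {f}→∅
  live L4: ∅→∅
  live L5: ∅→∅
  live L6: ∅→∅
  live L7: ∅→∅

Interference:
  d↔∅
  f↔{v}
  r↔∅
  v↔{f}

Registers:
  {f,v} pairwise interfere (2-clique) ⇒ χ ≥ 2
  assign d→R0 f→R0 r→R0 v→R1 — no edge inside a register ⇒ χ ≤ 2
  χ = 2

Answer: 2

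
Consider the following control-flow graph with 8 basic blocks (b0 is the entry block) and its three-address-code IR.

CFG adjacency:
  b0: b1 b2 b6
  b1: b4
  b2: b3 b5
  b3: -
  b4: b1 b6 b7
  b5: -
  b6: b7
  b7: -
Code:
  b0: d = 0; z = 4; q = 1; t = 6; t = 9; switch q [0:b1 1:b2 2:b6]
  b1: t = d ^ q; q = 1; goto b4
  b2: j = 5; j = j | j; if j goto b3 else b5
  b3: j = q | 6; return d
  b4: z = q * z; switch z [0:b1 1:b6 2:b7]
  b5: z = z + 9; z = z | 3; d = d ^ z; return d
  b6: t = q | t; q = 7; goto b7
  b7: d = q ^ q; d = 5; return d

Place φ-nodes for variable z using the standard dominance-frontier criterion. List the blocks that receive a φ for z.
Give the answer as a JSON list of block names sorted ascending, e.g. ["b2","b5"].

Answer: ["b1", "b6", "b7"]

Analysis:
idom tree: b1←b0 b2←b0 b3←b2 b4←b1 b5←b2 b6←b0 b7←b0
Dom∩ at merges:
  b1: preds {b0,b4}: {b0} ∩ {b0,b1,b4} = {b0}; idom=b0
  b6: preds {b0,b4}: {b0} ∩ {b0,b1,b4} = {b0}; idom=b0
  b7: preds {b4,b6}: {b0,b1,b4} ∩ {b0,b6} = {b0}; idom=b0

DF walk-up:
  b1←b0: walk · to b0
  b1←b4: walk b4→b1 to b0
  b6←b0: walk · to b0
  b6←b4: walk b4→b1 to b0
  b7←b4: walk b4→b1 to b0
  b7←b6: walk b6 to b0
  DF(b0)=∅
  DF(b1)={b1,b6,b7}
  DF(b2)=∅
  DF(b3)=∅
  DF(b4)={b1,b6,b7}
  DF(b5)=∅
  DF(b6)={b7}
  DF(b7)=∅

φ for z: defs {b0,b4,b5}
  DF⁺ = {b1,b6,b7}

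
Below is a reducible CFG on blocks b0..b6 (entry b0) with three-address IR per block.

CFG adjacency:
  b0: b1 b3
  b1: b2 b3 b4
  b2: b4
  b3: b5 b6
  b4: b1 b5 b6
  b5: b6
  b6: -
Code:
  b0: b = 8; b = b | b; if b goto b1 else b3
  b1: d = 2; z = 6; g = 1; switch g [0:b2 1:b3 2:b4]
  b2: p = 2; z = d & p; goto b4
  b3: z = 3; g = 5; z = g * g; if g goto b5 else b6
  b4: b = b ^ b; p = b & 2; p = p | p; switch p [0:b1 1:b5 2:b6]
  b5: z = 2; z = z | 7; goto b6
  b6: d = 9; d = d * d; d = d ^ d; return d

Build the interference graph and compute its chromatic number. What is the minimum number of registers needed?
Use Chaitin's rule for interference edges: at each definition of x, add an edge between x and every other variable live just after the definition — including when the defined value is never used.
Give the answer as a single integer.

Per-block:
  b0: {b} / ∅
  b1: {d,g,z} / ∅
  b2: {p,z} / {d}
  b3: {g,z} / ∅
  b4: {b,p} / {b}
  b5: {z} / ∅
  b6: {d} / ∅

Live sets:
  b0: in=∅ out={b}
  b1: in={b} out={b,d}
  b2: in={b,d} out={b}
  b3: in=∅ out=∅
  b4: in={b} out={b}
  b5: in=∅ out=∅
  b6: in=∅ out=∅

Interfere edges:
  b: {d,g,p,z}
  d: {b,g,p,z}
  g: {b,d,z}
  p: {b,d}
  z: {b,d,g}

Registers:
  lower bound: {b,d,g,z} mutually conflict ⇒ χ ≥ 4
  assign b→r0 d→r1 g→r2 p→r2 z→r3 — no edge inside a register ⇒ χ ≤ 4
  χ = 4

Answer: 4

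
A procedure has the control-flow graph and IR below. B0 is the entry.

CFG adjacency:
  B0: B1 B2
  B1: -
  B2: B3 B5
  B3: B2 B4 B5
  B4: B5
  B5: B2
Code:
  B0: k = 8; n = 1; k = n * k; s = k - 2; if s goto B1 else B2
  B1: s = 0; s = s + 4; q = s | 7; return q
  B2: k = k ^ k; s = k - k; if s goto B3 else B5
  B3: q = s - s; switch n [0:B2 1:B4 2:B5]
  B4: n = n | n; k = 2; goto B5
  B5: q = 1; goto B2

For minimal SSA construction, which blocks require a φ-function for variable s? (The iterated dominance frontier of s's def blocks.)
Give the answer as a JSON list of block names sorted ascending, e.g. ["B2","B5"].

Answer: ["B2"]

Working:
idom tree: B1←B0 B2←B0 B3←B2 B4←B3 B5←B2
Dom at joins:
  B2: preds {B0,B3,B5}: {B0} ∩ {B0,B2,B3} ∩ {B0,B2,B5} = {B0}; idom=B0
  B5: preds {B2,B3,B4}: {B0,B2} ∩ {B0,B2,B3} ∩ {B0,B2,B3,B4} = {B0,B2}; idom=B2

DF derivation:
  B2←B0: walk · to B0
  B2←B3: walk B3→B2 to B0
  B2←B5: walk B5→B2 to B0
  B5←B2: walk · to B2
  B5←B3: walk B3 to B2
  B5←B4: walk B4→B3 to B2
  B0: DF=∅
  B1: DF=∅
  B2: DF={B2}
  B3: DF={B2,B5}
  B4: DF={B5}
  B5: DF={B2}

φ for s: defs {B0,B1,B2}
  DF⁺ = {B2}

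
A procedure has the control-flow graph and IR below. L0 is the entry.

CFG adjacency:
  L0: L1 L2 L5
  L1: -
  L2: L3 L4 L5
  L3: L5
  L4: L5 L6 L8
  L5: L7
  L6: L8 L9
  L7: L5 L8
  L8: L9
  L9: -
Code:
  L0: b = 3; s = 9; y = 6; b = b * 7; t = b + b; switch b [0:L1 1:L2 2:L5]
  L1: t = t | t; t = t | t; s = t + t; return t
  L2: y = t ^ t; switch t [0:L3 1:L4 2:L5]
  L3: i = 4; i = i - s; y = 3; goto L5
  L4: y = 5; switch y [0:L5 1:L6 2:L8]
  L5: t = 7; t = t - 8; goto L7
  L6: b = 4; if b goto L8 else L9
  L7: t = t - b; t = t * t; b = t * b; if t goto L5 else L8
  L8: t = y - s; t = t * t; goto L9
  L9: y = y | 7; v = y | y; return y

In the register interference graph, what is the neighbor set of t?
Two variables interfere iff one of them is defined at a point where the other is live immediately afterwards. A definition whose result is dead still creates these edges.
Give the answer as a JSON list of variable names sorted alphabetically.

def/use:
  L0 def {b,s,t,y} use ∅
  L1 def {s,t} use {t}
  L2 def {y} use {t}
  L3 def {i,y} use {s}
  L4 def {y} use ∅
  L5 def {t} use ∅
  L6 def {b} use ∅
  L7 def {b,t} use {b,t}
  L8 def {t} use {s,y}
  L9 def {v,y} use {y}

Backward fixpoint:
  L0 li=∅ lo={b,s,t,y}
  L1 li={t} lo=∅
  L2 li={b,s,t} lo={b,s,y}
  L3 li={b,s} lo={b,s,y}
  L4 li={b,s} lo={b,s,y}
  L5 li={b,s,y} lo={b,s,t,y}
  L6 li={s,y} lo={s,y}
  L7 li={b,s,t,y} lo={b,s,y}
  L8 li={s,y} lo={y}
  L9 li={y} lo=∅

Conflict graph:
  b↔{i,s,t,y}
  i↔{b,s}
  s↔{b,i,t,y}
  t↔{b,s,y}
  v↔{y}
  y↔{b,s,t,v}

N(t) = ["b", "s", "y"]

Answer: ["b", "s", "y"]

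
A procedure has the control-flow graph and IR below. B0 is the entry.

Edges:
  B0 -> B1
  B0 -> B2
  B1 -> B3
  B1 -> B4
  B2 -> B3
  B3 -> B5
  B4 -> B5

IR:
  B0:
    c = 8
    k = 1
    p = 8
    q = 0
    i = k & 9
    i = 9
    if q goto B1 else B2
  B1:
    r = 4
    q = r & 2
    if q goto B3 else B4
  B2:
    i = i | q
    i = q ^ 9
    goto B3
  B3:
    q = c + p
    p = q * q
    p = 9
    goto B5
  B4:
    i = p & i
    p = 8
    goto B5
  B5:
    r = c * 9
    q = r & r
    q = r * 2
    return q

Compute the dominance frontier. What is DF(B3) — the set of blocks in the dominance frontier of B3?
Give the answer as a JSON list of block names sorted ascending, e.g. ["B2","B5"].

Answer: ["B5"]

Analysis:
idom tree: B1←B0 B2←B0 B3←B0 B4←B1 B5←B0
Dom at joins:
  B3: preds {B1,B2}: {B0,B1} ∩ {B0,B2} = {B0}; idom=B0
  B5: preds {B3,B4}: {B0,B3} ∩ {B0,B1,B4} = {B0}; idom=B0

DF derivation:
  B3←B1: walk B1 to B0
  B3←B2: walk B2 to B0
  B5←B3: walk B3 to B0
  B5←B4: walk B4→B1 to B0
  B0 → ∅
  B1 → {B3,B5}
  B2 → {B3}
  B3 → {B5}
  B4 → {B5}
  B5 → ∅

DF(B3) = ["B5"]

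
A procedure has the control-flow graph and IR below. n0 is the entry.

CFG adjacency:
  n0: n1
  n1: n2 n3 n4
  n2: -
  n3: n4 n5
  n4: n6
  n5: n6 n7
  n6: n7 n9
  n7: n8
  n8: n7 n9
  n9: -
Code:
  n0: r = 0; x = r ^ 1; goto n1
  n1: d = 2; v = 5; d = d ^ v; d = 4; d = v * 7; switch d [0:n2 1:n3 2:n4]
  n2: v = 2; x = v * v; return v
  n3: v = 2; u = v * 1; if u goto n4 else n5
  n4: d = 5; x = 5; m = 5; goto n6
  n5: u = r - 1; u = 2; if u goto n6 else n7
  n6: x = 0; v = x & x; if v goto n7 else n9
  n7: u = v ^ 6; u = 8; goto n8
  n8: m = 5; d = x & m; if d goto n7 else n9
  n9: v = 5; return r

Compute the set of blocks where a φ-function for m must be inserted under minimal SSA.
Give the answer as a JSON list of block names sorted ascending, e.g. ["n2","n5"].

idom tree: n1←n0 n2←n1 n3←n1 n4←n1 n5←n3 n6←n1 n7←n1 n8←n7 n9←n1
Join-block Dom:
  n4: preds {n1,n3}: {n0,n1} ∩ {n0,n1,n3} = {n0,n1}; idom=n1
  n6: preds {n4,n5}: {n0,n1,n4} ∩ {n0,n1,n3,n5} = {n0,n1}; idom=n1
  n7: preds {n5,n6,n8}: {n0,n1,n3,n5} ∩ {n0,n1,n6} ∩ {n0,n1,n7,n8} = {n0,n1}; idom=n1
  n9: preds {n6,n8}: {n0,n1,n6} ∩ {n0,n1,n7,n8} = {n0,n1}; idom=n1

Frontier:
  n4←n1: walk · to n1
  n4←n3: walk n3 to n1
  n6←n4: walk n4 to n1
  n6←n5: walk n5→n3 to n1
  n7←n5: walk n5→n3 to n1
  n7←n6: walk n6 to n1
  n7←n8: walk n8→n7 to n1
  n9←n6: walk n6 to n1
  n9←n8: walk n8→n7 to n1
  n0: DF=∅
  n1: DF=∅
  n2: DF=∅
  n3: DF={n4,n6,n7}
  n4: DF={n6}
  n5: DF={n6,n7}
  n6: DF={n7,n9}
  n7: DF={n7,n9}
  n8: DF={n7,n9}
  n9: DF=∅

φ for m: defs {n4,n8}
  DF⁺ = {n6,n7,n9}

Answer: ["n6", "n7", "n9"]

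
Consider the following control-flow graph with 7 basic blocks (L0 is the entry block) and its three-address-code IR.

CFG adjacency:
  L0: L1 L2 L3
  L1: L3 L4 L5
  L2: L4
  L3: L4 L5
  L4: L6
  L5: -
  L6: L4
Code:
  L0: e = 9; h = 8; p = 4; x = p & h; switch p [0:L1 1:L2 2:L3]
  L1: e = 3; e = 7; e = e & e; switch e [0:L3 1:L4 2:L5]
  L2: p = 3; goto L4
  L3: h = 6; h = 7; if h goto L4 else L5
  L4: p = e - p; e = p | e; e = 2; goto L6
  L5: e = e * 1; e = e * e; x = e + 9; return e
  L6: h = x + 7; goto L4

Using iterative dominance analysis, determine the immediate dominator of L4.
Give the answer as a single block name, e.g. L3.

Answer: L0

Analysis:
idom tree: L1←L0 L2←L0 L3←L0 L4←L0 L5←L0 L6←L4
Dom∩ at merges:
  L3: preds {L0,L1}: {L0} ∩ {L0,L1} = {L0}; idom=L0
  L4: preds {L1,L2,L3,L6}: {L0,L1} ∩ {L0,L2} ∩ {L0,L3} ∩ {L0,L4,L6} = {L0}; idom=L0
  L5: preds {L1,L3}: {L0,L1} ∩ {L0,L3} = {L0}; idom=L0

idom(L4) = L0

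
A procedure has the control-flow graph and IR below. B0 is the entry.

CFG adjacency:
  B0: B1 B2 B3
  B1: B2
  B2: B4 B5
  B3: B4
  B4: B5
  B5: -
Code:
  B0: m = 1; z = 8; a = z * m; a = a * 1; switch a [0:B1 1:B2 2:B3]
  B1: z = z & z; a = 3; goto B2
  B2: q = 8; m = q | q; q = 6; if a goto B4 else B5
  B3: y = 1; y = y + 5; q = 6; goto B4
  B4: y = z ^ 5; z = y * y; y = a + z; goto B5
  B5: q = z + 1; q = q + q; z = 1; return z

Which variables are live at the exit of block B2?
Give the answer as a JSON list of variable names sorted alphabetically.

Block summaries:
  B0: def={a,m,z} ue=∅
  B1: def={a,z} ue={z}
  B2: def={m,q} ue={a}
  B3: def={q,y} ue=∅
  B4: def={y,z} ue={a,z}
  B5: def={q,z} ue={z}

Backward fixpoint:
  B0 li=∅ lo={a,z}
  B1 li={z} lo={a,z}
  B2 li={a,z} lo={a,z}
  B3 li={a,z} lo={a,z}
  B4 li={a,z} lo={z}
  B5 li={z} lo=∅

live-out(B2) = ["a", "z"]

Answer: ["a", "z"]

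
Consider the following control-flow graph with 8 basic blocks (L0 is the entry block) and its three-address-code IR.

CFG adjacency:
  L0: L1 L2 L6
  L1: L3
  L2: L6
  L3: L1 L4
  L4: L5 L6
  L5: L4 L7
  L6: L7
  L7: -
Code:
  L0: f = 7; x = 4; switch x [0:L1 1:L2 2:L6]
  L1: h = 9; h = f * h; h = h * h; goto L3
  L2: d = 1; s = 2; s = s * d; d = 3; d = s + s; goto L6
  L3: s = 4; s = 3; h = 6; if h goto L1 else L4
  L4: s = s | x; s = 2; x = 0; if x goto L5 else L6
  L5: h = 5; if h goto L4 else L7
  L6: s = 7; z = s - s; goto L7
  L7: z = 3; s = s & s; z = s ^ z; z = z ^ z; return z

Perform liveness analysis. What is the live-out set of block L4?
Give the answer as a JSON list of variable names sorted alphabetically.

Answer: ["s", "x"]

Working:
def/use:
  L0: def={f,x} ue=∅
  L1: def={h} ue={f}
  L2: def={d,s} ue=∅
  L3: def={h,s} ue=∅
  L4: def={s,x} ue={s,x}
  L5: def={h} ue=∅
  L6: def={s,z} ue=∅
  L7: def={s,z} ue={s}

Backward fixpoint:
  L0 li=∅ lo={f,x}
  L1 li={f,x} lo={f,x}
  L2 li=∅ lo=∅
  L3 li={f,x} lo={f,s,x}
  L4 li={s,x} lo={s,x}
  L5 li={s,x} lo={s,x}
  L6 li=∅ lo={s}
  L7 li={s} lo=∅

live-out(L4) = ["s", "x"]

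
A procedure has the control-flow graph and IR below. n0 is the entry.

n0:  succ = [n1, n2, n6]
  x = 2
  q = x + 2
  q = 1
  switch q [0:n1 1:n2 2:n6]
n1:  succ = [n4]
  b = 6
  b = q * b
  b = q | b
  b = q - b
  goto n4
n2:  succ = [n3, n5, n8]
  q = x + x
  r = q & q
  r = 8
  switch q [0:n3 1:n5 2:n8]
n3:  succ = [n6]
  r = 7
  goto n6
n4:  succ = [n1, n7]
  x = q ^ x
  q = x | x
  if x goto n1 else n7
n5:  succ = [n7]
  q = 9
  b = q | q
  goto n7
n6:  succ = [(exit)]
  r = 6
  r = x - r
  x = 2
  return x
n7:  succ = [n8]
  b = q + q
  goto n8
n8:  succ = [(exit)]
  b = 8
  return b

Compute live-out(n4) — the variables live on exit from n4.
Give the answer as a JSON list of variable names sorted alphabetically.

Answer: ["q", "x"]

Working:
def/use:
  n0: {q,x} / ∅
  n1: {b} / {q}
  n2: {q,r} / {x}
  n3: {r} / ∅
  n4: {q,x} / {q,x}
  n5: {b,q} / ∅
  n6: {r,x} / {x}
  n7: {b} / {q}
  n8: {b} / ∅

Live sets:
  live n0: ∅→{q,x}
  live n1: {q,x}→{q,x}
  live n2: {x}→{x}
  live n3: {x}→{x}
  live n4: {q,x}→{q,x}
  live n5: ∅→{q}
  live n6: {x}→∅
  live n7: {q}→∅
  live n8: ∅→∅

live-out(n4) = ["q", "x"]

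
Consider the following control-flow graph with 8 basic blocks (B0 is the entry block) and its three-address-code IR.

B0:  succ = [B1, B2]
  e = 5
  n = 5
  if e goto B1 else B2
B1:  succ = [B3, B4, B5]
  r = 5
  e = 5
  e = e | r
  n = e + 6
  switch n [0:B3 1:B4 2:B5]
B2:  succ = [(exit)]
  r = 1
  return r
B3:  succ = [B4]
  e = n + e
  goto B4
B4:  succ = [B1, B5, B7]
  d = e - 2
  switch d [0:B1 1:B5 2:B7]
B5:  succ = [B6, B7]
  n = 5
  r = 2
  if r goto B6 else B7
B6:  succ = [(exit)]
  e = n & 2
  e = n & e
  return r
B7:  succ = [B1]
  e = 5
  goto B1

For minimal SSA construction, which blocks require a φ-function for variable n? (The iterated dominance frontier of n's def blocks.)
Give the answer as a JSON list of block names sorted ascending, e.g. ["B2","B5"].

idom tree: B1←B0 B2←B0 B3←B1 B4←B1 B5←B1 B6←B5 B7←B1
Join-block Dom:
  B1: preds {B0,B4,B7}: {B0} ∩ {B0,B1,B4} ∩ {B0,B1,B7} = {B0}; idom=B0
  B4: preds {B1,B3}: {B0,B1} ∩ {B0,B1,B3} = {B0,B1}; idom=B1
  B5: preds {B1,B4}: {B0,B1} ∩ {B0,B1,B4} = {B0,B1}; idom=B1
  B7: preds {B4,B5}: {B0,B1,B4} ∩ {B0,B1,B5} = {B0,B1}; idom=B1

DF walk-up:
  join B1 pred B0: · stop@B0
  join B1 pred B4: B4→B1 stop@B0
  join B1 pred B7: B7→B1 stop@B0
  join B4 pred B1: · stop@B1
  join B4 pred B3: B3 stop@B1
  join B5 pred B1: · stop@B1
  join B5 pred B4: B4 stop@B1
  join B7 pred B4: B4 stop@B1
  join B7 pred B5: B5 stop@B1
  B0: DF=∅
  B1: DF={B1}
  B2: DF=∅
  B3: DF={B4}
  B4: DF={B1,B5,B7}
  B5: DF={B7}
  B6: DF=∅
  B7: DF={B1}

φ for n: defs {B0,B1,B5}
  DF⁺ = {B1,B7}

Answer: ["B1", "B7"]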